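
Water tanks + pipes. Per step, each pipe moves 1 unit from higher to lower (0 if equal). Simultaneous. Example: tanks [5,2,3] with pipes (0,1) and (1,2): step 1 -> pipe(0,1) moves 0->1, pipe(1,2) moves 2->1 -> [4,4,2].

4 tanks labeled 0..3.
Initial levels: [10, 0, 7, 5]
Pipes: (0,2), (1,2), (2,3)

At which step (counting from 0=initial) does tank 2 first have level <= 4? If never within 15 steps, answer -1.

Step 1: flows [0->2,2->1,2->3] -> levels [9 1 6 6]
Step 2: flows [0->2,2->1,2=3] -> levels [8 2 6 6]
Step 3: flows [0->2,2->1,2=3] -> levels [7 3 6 6]
Step 4: flows [0->2,2->1,2=3] -> levels [6 4 6 6]
Step 5: flows [0=2,2->1,2=3] -> levels [6 5 5 6]
Step 6: flows [0->2,1=2,3->2] -> levels [5 5 7 5]
Step 7: flows [2->0,2->1,2->3] -> levels [6 6 4 6]
Tank 2 first reaches <=4 at step 7

Answer: 7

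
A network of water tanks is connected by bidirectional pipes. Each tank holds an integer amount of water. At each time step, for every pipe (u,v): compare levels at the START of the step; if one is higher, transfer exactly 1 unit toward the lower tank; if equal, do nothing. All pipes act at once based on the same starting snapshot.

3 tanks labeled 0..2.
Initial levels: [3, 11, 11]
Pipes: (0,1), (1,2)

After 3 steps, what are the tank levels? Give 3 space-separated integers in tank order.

Answer: 6 9 10

Derivation:
Step 1: flows [1->0,1=2] -> levels [4 10 11]
Step 2: flows [1->0,2->1] -> levels [5 10 10]
Step 3: flows [1->0,1=2] -> levels [6 9 10]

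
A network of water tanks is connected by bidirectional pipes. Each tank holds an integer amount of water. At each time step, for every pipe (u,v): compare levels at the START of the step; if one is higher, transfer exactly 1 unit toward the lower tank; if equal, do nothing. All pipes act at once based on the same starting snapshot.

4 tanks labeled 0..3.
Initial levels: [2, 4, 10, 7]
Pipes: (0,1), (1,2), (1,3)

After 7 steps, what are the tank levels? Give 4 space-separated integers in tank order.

Step 1: flows [1->0,2->1,3->1] -> levels [3 5 9 6]
Step 2: flows [1->0,2->1,3->1] -> levels [4 6 8 5]
Step 3: flows [1->0,2->1,1->3] -> levels [5 5 7 6]
Step 4: flows [0=1,2->1,3->1] -> levels [5 7 6 5]
Step 5: flows [1->0,1->2,1->3] -> levels [6 4 7 6]
Step 6: flows [0->1,2->1,3->1] -> levels [5 7 6 5]
  -> period-2 cycle: step 6 state = step 4 state
  -> state at step 7: (7-4) mod 2 = 1, same as step 5 -> [6 4 7 6]

Answer: 6 4 7 6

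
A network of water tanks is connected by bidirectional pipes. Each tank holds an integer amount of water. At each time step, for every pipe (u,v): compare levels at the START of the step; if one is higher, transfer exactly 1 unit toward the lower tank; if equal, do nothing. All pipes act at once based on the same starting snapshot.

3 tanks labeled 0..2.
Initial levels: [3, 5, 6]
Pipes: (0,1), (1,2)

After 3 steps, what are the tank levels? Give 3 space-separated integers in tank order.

Step 1: flows [1->0,2->1] -> levels [4 5 5]
Step 2: flows [1->0,1=2] -> levels [5 4 5]
Step 3: flows [0->1,2->1] -> levels [4 6 4]

Answer: 4 6 4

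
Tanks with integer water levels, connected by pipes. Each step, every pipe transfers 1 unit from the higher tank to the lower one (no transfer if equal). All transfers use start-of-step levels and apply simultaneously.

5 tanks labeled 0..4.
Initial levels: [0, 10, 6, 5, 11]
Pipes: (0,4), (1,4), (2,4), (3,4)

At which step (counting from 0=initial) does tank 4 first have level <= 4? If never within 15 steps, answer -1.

Step 1: flows [4->0,4->1,4->2,4->3] -> levels [1 11 7 6 7]
Step 2: flows [4->0,1->4,2=4,4->3] -> levels [2 10 7 7 6]
Step 3: flows [4->0,1->4,2->4,3->4] -> levels [3 9 6 6 8]
Step 4: flows [4->0,1->4,4->2,4->3] -> levels [4 8 7 7 6]
Step 5: flows [4->0,1->4,2->4,3->4] -> levels [5 7 6 6 8]
Step 6: flows [4->0,4->1,4->2,4->3] -> levels [6 8 7 7 4]
Tank 4 first reaches <=4 at step 6

Answer: 6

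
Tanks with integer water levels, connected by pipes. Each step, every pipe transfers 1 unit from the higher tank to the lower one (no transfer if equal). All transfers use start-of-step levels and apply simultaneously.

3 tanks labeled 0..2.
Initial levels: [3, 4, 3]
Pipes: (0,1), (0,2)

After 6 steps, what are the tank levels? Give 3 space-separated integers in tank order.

Step 1: flows [1->0,0=2] -> levels [4 3 3]
Step 2: flows [0->1,0->2] -> levels [2 4 4]
Step 3: flows [1->0,2->0] -> levels [4 3 3]
  -> period-2 cycle: step 3 state = step 1 state
  -> state at step 6: (6-1) mod 2 = 1, same as step 2 -> [2 4 4]

Answer: 2 4 4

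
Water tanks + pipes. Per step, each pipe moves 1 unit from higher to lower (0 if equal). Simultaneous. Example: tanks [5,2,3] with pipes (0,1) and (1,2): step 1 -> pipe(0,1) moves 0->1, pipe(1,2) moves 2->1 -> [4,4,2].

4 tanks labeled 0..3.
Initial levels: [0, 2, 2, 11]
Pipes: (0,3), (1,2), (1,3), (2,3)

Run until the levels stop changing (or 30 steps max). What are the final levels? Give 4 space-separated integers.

Answer: 2 4 4 5

Derivation:
Step 1: flows [3->0,1=2,3->1,3->2] -> levels [1 3 3 8]
Step 2: flows [3->0,1=2,3->1,3->2] -> levels [2 4 4 5]
Step 3: flows [3->0,1=2,3->1,3->2] -> levels [3 5 5 2]
Step 4: flows [0->3,1=2,1->3,2->3] -> levels [2 4 4 5]
  -> period-2 cycle: step 4 state = step 2 state; never stabilizes
  -> state at step 30: (30-2) mod 2 = 0, same as step 2 -> [2 4 4 5]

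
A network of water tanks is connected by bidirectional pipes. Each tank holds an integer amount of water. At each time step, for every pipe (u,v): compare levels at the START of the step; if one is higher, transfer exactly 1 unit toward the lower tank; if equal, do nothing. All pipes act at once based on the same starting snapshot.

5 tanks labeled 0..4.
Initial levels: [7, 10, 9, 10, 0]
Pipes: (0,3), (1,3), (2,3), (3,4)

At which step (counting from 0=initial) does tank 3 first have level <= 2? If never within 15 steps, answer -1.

Answer: -1

Derivation:
Step 1: flows [3->0,1=3,3->2,3->4] -> levels [8 10 10 7 1]
Step 2: flows [0->3,1->3,2->3,3->4] -> levels [7 9 9 9 2]
Step 3: flows [3->0,1=3,2=3,3->4] -> levels [8 9 9 7 3]
Step 4: flows [0->3,1->3,2->3,3->4] -> levels [7 8 8 9 4]
Step 5: flows [3->0,3->1,3->2,3->4] -> levels [8 9 9 5 5]
Step 6: flows [0->3,1->3,2->3,3=4] -> levels [7 8 8 8 5]
Step 7: flows [3->0,1=3,2=3,3->4] -> levels [8 8 8 6 6]
Step 8: flows [0->3,1->3,2->3,3=4] -> levels [7 7 7 9 6]
Step 9: flows [3->0,3->1,3->2,3->4] -> levels [8 8 8 5 7]
Step 10: flows [0->3,1->3,2->3,4->3] -> levels [7 7 7 9 6]
  -> period-2 cycle (repeats step 8); tank 3 never drops to <=2
Tank 3 never reaches <=2 within 15 steps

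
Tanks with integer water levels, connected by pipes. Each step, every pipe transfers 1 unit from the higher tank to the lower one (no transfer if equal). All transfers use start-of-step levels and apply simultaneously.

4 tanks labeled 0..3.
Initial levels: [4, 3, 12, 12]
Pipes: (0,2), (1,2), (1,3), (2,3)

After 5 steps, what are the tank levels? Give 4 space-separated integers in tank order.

Answer: 8 9 6 8

Derivation:
Step 1: flows [2->0,2->1,3->1,2=3] -> levels [5 5 10 11]
Step 2: flows [2->0,2->1,3->1,3->2] -> levels [6 7 9 9]
Step 3: flows [2->0,2->1,3->1,2=3] -> levels [7 9 7 8]
Step 4: flows [0=2,1->2,1->3,3->2] -> levels [7 7 9 8]
Step 5: flows [2->0,2->1,3->1,2->3] -> levels [8 9 6 8]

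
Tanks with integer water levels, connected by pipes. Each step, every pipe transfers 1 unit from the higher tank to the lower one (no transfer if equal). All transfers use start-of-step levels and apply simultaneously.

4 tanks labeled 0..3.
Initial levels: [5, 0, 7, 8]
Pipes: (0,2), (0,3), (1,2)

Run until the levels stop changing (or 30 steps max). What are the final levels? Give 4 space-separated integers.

Answer: 4 4 6 6

Derivation:
Step 1: flows [2->0,3->0,2->1] -> levels [7 1 5 7]
Step 2: flows [0->2,0=3,2->1] -> levels [6 2 5 7]
Step 3: flows [0->2,3->0,2->1] -> levels [6 3 5 6]
Step 4: flows [0->2,0=3,2->1] -> levels [5 4 5 6]
Step 5: flows [0=2,3->0,2->1] -> levels [6 5 4 5]
Step 6: flows [0->2,0->3,1->2] -> levels [4 4 6 6]
Step 7: flows [2->0,3->0,2->1] -> levels [6 5 4 5]
  -> period-2 cycle: step 7 state = step 5 state; never stabilizes
  -> state at step 30: (30-5) mod 2 = 1, same as step 6 -> [4 4 6 6]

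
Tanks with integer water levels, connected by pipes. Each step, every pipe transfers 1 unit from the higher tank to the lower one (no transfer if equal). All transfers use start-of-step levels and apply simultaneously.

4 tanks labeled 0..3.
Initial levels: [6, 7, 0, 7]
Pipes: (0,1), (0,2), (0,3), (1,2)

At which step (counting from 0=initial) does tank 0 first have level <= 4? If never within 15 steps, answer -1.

Step 1: flows [1->0,0->2,3->0,1->2] -> levels [7 5 2 6]
Step 2: flows [0->1,0->2,0->3,1->2] -> levels [4 5 4 7]
Tank 0 first reaches <=4 at step 2

Answer: 2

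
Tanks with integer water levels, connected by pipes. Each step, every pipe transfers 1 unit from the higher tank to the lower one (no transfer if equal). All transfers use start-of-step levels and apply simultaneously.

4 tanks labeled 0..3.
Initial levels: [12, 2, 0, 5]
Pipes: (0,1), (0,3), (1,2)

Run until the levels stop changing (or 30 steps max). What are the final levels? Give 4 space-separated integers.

Answer: 6 4 5 4

Derivation:
Step 1: flows [0->1,0->3,1->2] -> levels [10 2 1 6]
Step 2: flows [0->1,0->3,1->2] -> levels [8 2 2 7]
Step 3: flows [0->1,0->3,1=2] -> levels [6 3 2 8]
Step 4: flows [0->1,3->0,1->2] -> levels [6 3 3 7]
Step 5: flows [0->1,3->0,1=2] -> levels [6 4 3 6]
Step 6: flows [0->1,0=3,1->2] -> levels [5 4 4 6]
Step 7: flows [0->1,3->0,1=2] -> levels [5 5 4 5]
Step 8: flows [0=1,0=3,1->2] -> levels [5 4 5 5]
Step 9: flows [0->1,0=3,2->1] -> levels [4 6 4 5]
Step 10: flows [1->0,3->0,1->2] -> levels [6 4 5 4]
Step 11: flows [0->1,0->3,2->1] -> levels [4 6 4 5]
  -> period-2 cycle: step 11 state = step 9 state; never stabilizes
  -> state at step 30: (30-9) mod 2 = 1, same as step 10 -> [6 4 5 4]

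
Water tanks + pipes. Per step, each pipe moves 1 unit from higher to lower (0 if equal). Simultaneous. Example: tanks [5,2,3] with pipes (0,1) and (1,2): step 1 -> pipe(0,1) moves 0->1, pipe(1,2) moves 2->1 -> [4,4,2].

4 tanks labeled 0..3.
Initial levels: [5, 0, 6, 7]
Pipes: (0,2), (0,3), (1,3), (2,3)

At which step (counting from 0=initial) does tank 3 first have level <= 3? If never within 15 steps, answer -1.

Answer: 6

Derivation:
Step 1: flows [2->0,3->0,3->1,3->2] -> levels [7 1 6 4]
Step 2: flows [0->2,0->3,3->1,2->3] -> levels [5 2 6 5]
Step 3: flows [2->0,0=3,3->1,2->3] -> levels [6 3 4 5]
Step 4: flows [0->2,0->3,3->1,3->2] -> levels [4 4 6 4]
Step 5: flows [2->0,0=3,1=3,2->3] -> levels [5 4 4 5]
Step 6: flows [0->2,0=3,3->1,3->2] -> levels [4 5 6 3]
Tank 3 first reaches <=3 at step 6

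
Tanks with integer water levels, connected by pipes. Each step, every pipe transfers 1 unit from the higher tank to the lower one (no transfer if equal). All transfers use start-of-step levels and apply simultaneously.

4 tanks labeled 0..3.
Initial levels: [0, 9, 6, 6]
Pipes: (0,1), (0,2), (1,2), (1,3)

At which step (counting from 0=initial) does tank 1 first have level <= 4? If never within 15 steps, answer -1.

Answer: 3

Derivation:
Step 1: flows [1->0,2->0,1->2,1->3] -> levels [2 6 6 7]
Step 2: flows [1->0,2->0,1=2,3->1] -> levels [4 6 5 6]
Step 3: flows [1->0,2->0,1->2,1=3] -> levels [6 4 5 6]
Tank 1 first reaches <=4 at step 3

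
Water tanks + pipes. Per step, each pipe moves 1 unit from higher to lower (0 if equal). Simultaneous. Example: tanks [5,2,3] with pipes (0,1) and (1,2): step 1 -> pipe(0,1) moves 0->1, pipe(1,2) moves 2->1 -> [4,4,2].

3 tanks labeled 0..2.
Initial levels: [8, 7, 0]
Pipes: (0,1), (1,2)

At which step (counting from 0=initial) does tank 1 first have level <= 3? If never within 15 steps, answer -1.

Step 1: flows [0->1,1->2] -> levels [7 7 1]
Step 2: flows [0=1,1->2] -> levels [7 6 2]
Step 3: flows [0->1,1->2] -> levels [6 6 3]
Step 4: flows [0=1,1->2] -> levels [6 5 4]
Step 5: flows [0->1,1->2] -> levels [5 5 5]
Step 6: flows [0=1,1=2] -> levels [5 5 5]
  -> stable; tank 1 stays at 5 > 3
Tank 1 never reaches <=3 within 15 steps

Answer: -1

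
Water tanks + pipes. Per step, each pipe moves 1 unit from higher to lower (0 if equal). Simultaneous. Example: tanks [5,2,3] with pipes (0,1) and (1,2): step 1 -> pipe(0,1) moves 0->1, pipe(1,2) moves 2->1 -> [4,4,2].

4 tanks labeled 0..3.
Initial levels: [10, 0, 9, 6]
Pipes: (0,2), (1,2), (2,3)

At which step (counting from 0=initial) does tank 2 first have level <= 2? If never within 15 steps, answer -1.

Answer: -1

Derivation:
Step 1: flows [0->2,2->1,2->3] -> levels [9 1 8 7]
Step 2: flows [0->2,2->1,2->3] -> levels [8 2 7 8]
Step 3: flows [0->2,2->1,3->2] -> levels [7 3 8 7]
Step 4: flows [2->0,2->1,2->3] -> levels [8 4 5 8]
Step 5: flows [0->2,2->1,3->2] -> levels [7 5 6 7]
Step 6: flows [0->2,2->1,3->2] -> levels [6 6 7 6]
Step 7: flows [2->0,2->1,2->3] -> levels [7 7 4 7]
Step 8: flows [0->2,1->2,3->2] -> levels [6 6 7 6]
  -> period-2 cycle (repeats step 6); tank 2 never drops to <=2
Tank 2 never reaches <=2 within 15 steps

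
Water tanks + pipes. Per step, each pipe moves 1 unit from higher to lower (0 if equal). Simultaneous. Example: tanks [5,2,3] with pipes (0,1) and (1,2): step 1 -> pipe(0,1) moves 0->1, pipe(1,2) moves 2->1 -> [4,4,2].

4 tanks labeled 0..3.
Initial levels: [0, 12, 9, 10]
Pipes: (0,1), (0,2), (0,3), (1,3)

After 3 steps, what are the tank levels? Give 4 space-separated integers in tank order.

Step 1: flows [1->0,2->0,3->0,1->3] -> levels [3 10 8 10]
Step 2: flows [1->0,2->0,3->0,1=3] -> levels [6 9 7 9]
Step 3: flows [1->0,2->0,3->0,1=3] -> levels [9 8 6 8]

Answer: 9 8 6 8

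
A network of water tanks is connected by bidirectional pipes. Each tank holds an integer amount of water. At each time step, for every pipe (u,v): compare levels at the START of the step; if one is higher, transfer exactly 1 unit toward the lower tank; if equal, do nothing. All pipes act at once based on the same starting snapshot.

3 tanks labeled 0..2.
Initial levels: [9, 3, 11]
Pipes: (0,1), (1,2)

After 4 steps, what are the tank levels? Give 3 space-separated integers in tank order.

Answer: 8 7 8

Derivation:
Step 1: flows [0->1,2->1] -> levels [8 5 10]
Step 2: flows [0->1,2->1] -> levels [7 7 9]
Step 3: flows [0=1,2->1] -> levels [7 8 8]
Step 4: flows [1->0,1=2] -> levels [8 7 8]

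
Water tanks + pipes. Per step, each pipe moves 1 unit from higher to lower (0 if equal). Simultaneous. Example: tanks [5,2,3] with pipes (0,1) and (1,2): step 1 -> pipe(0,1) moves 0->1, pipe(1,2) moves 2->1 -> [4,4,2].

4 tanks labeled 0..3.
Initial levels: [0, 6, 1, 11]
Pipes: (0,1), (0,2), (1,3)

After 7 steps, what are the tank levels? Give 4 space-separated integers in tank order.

Step 1: flows [1->0,2->0,3->1] -> levels [2 6 0 10]
Step 2: flows [1->0,0->2,3->1] -> levels [2 6 1 9]
Step 3: flows [1->0,0->2,3->1] -> levels [2 6 2 8]
Step 4: flows [1->0,0=2,3->1] -> levels [3 6 2 7]
Step 5: flows [1->0,0->2,3->1] -> levels [3 6 3 6]
Step 6: flows [1->0,0=2,1=3] -> levels [4 5 3 6]
Step 7: flows [1->0,0->2,3->1] -> levels [4 5 4 5]

Answer: 4 5 4 5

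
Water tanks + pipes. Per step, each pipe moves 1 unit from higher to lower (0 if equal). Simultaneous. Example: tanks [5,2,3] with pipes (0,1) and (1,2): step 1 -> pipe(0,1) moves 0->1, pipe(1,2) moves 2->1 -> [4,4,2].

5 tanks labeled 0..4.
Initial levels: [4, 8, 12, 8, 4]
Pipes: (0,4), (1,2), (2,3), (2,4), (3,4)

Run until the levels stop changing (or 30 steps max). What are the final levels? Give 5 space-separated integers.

Answer: 7 8 7 8 6

Derivation:
Step 1: flows [0=4,2->1,2->3,2->4,3->4] -> levels [4 9 9 8 6]
Step 2: flows [4->0,1=2,2->3,2->4,3->4] -> levels [5 9 7 8 7]
Step 3: flows [4->0,1->2,3->2,2=4,3->4] -> levels [6 8 9 6 7]
Step 4: flows [4->0,2->1,2->3,2->4,4->3] -> levels [7 9 6 8 6]
Step 5: flows [0->4,1->2,3->2,2=4,3->4] -> levels [6 8 8 6 8]
Step 6: flows [4->0,1=2,2->3,2=4,4->3] -> levels [7 8 7 8 6]
Step 7: flows [0->4,1->2,3->2,2->4,3->4] -> levels [6 7 8 6 9]
Step 8: flows [4->0,2->1,2->3,4->2,4->3] -> levels [7 8 7 8 6]
  -> period-2 cycle: step 8 state = step 6 state; never stabilizes
  -> state at step 30: (30-6) mod 2 = 0, same as step 6 -> [7 8 7 8 6]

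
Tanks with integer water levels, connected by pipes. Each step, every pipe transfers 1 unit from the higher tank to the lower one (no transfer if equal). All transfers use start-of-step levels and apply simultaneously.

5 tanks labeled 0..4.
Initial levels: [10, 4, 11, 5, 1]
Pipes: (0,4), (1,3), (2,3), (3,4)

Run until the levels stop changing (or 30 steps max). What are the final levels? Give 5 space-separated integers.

Answer: 7 5 6 8 5

Derivation:
Step 1: flows [0->4,3->1,2->3,3->4] -> levels [9 5 10 4 3]
Step 2: flows [0->4,1->3,2->3,3->4] -> levels [8 4 9 5 5]
Step 3: flows [0->4,3->1,2->3,3=4] -> levels [7 5 8 5 6]
Step 4: flows [0->4,1=3,2->3,4->3] -> levels [6 5 7 7 6]
Step 5: flows [0=4,3->1,2=3,3->4] -> levels [6 6 7 5 7]
Step 6: flows [4->0,1->3,2->3,4->3] -> levels [7 5 6 8 5]
Step 7: flows [0->4,3->1,3->2,3->4] -> levels [6 6 7 5 7]
  -> period-2 cycle: step 7 state = step 5 state; never stabilizes
  -> state at step 30: (30-5) mod 2 = 1, same as step 6 -> [7 5 6 8 5]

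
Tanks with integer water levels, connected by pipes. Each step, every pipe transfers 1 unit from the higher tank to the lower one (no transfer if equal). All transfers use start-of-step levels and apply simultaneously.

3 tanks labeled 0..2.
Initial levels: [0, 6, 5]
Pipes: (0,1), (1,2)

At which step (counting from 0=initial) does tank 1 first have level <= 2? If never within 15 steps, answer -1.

Step 1: flows [1->0,1->2] -> levels [1 4 6]
Step 2: flows [1->0,2->1] -> levels [2 4 5]
Step 3: flows [1->0,2->1] -> levels [3 4 4]
Step 4: flows [1->0,1=2] -> levels [4 3 4]
Step 5: flows [0->1,2->1] -> levels [3 5 3]
Step 6: flows [1->0,1->2] -> levels [4 3 4]
  -> period-2 cycle (repeats step 4); tank 1 never drops to <=2
Tank 1 never reaches <=2 within 15 steps

Answer: -1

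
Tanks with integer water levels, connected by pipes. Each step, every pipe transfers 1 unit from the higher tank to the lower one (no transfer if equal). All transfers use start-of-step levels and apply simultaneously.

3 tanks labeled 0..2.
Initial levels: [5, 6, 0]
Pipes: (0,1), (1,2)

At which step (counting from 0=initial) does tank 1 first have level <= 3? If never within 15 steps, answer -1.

Step 1: flows [1->0,1->2] -> levels [6 4 1]
Step 2: flows [0->1,1->2] -> levels [5 4 2]
Step 3: flows [0->1,1->2] -> levels [4 4 3]
Step 4: flows [0=1,1->2] -> levels [4 3 4]
Tank 1 first reaches <=3 at step 4

Answer: 4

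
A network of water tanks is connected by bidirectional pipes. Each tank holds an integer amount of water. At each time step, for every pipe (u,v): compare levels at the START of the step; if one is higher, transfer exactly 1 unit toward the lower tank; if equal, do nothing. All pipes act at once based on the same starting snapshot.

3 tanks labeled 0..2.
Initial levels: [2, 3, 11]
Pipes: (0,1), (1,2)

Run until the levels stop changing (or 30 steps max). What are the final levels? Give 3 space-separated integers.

Step 1: flows [1->0,2->1] -> levels [3 3 10]
Step 2: flows [0=1,2->1] -> levels [3 4 9]
Step 3: flows [1->0,2->1] -> levels [4 4 8]
Step 4: flows [0=1,2->1] -> levels [4 5 7]
Step 5: flows [1->0,2->1] -> levels [5 5 6]
Step 6: flows [0=1,2->1] -> levels [5 6 5]
Step 7: flows [1->0,1->2] -> levels [6 4 6]
Step 8: flows [0->1,2->1] -> levels [5 6 5]
  -> period-2 cycle: step 8 state = step 6 state; never stabilizes
  -> state at step 30: (30-6) mod 2 = 0, same as step 6 -> [5 6 5]

Answer: 5 6 5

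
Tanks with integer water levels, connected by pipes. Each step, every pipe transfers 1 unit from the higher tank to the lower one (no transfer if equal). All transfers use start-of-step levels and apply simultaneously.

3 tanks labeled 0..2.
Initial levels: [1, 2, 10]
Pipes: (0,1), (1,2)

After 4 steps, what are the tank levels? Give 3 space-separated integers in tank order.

Step 1: flows [1->0,2->1] -> levels [2 2 9]
Step 2: flows [0=1,2->1] -> levels [2 3 8]
Step 3: flows [1->0,2->1] -> levels [3 3 7]
Step 4: flows [0=1,2->1] -> levels [3 4 6]

Answer: 3 4 6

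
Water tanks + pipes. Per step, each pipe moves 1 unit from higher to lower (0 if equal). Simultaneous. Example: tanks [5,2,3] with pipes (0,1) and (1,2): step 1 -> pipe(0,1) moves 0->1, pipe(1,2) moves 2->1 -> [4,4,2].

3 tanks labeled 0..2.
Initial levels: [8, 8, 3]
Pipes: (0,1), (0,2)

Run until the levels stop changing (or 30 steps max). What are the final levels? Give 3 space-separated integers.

Step 1: flows [0=1,0->2] -> levels [7 8 4]
Step 2: flows [1->0,0->2] -> levels [7 7 5]
Step 3: flows [0=1,0->2] -> levels [6 7 6]
Step 4: flows [1->0,0=2] -> levels [7 6 6]
Step 5: flows [0->1,0->2] -> levels [5 7 7]
Step 6: flows [1->0,2->0] -> levels [7 6 6]
  -> period-2 cycle: step 6 state = step 4 state; never stabilizes
  -> state at step 30: (30-4) mod 2 = 0, same as step 4 -> [7 6 6]

Answer: 7 6 6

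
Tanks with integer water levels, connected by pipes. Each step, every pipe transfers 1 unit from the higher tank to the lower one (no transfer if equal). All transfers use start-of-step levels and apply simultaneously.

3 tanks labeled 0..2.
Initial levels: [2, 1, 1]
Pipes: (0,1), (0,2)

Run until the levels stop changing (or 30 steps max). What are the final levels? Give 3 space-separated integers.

Step 1: flows [0->1,0->2] -> levels [0 2 2]
Step 2: flows [1->0,2->0] -> levels [2 1 1]
  -> period-2 cycle: step 2 state = step 0 state; never stabilizes
  -> state at step 30: (30-0) mod 2 = 0, same as step 0 -> [2 1 1]

Answer: 2 1 1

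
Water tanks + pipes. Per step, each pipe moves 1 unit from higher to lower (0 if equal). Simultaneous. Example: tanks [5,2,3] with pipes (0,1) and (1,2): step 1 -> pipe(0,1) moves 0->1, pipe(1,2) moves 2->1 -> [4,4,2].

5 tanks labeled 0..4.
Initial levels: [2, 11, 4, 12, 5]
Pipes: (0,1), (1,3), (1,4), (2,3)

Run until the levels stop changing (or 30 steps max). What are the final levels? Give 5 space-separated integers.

Answer: 6 9 7 6 6

Derivation:
Step 1: flows [1->0,3->1,1->4,3->2] -> levels [3 10 5 10 6]
Step 2: flows [1->0,1=3,1->4,3->2] -> levels [4 8 6 9 7]
Step 3: flows [1->0,3->1,1->4,3->2] -> levels [5 7 7 7 8]
Step 4: flows [1->0,1=3,4->1,2=3] -> levels [6 7 7 7 7]
Step 5: flows [1->0,1=3,1=4,2=3] -> levels [7 6 7 7 7]
Step 6: flows [0->1,3->1,4->1,2=3] -> levels [6 9 7 6 6]
Step 7: flows [1->0,1->3,1->4,2->3] -> levels [7 6 6 8 7]
Step 8: flows [0->1,3->1,4->1,3->2] -> levels [6 9 7 6 6]
  -> period-2 cycle: step 8 state = step 6 state; never stabilizes
  -> state at step 30: (30-6) mod 2 = 0, same as step 6 -> [6 9 7 6 6]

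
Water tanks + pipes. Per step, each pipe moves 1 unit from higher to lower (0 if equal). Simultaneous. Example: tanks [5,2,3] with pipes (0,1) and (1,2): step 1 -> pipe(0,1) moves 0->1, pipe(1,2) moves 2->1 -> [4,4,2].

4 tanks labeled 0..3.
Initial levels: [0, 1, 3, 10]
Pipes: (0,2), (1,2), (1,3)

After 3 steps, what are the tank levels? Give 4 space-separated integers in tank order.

Step 1: flows [2->0,2->1,3->1] -> levels [1 3 1 9]
Step 2: flows [0=2,1->2,3->1] -> levels [1 3 2 8]
Step 3: flows [2->0,1->2,3->1] -> levels [2 3 2 7]

Answer: 2 3 2 7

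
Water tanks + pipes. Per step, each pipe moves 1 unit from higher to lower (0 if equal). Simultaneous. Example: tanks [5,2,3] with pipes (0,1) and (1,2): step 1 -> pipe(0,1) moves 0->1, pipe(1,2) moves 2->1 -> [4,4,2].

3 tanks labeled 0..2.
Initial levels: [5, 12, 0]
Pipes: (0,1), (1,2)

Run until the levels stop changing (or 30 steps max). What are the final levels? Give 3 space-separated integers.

Answer: 6 5 6

Derivation:
Step 1: flows [1->0,1->2] -> levels [6 10 1]
Step 2: flows [1->0,1->2] -> levels [7 8 2]
Step 3: flows [1->0,1->2] -> levels [8 6 3]
Step 4: flows [0->1,1->2] -> levels [7 6 4]
Step 5: flows [0->1,1->2] -> levels [6 6 5]
Step 6: flows [0=1,1->2] -> levels [6 5 6]
Step 7: flows [0->1,2->1] -> levels [5 7 5]
Step 8: flows [1->0,1->2] -> levels [6 5 6]
  -> period-2 cycle: step 8 state = step 6 state; never stabilizes
  -> state at step 30: (30-6) mod 2 = 0, same as step 6 -> [6 5 6]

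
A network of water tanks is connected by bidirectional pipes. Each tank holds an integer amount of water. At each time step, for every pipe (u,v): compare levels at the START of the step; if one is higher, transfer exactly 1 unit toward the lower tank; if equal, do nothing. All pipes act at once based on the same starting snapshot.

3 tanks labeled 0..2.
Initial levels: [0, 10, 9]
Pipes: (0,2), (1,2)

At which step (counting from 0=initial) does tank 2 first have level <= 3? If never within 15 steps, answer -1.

Answer: -1

Derivation:
Step 1: flows [2->0,1->2] -> levels [1 9 9]
Step 2: flows [2->0,1=2] -> levels [2 9 8]
Step 3: flows [2->0,1->2] -> levels [3 8 8]
Step 4: flows [2->0,1=2] -> levels [4 8 7]
Step 5: flows [2->0,1->2] -> levels [5 7 7]
Step 6: flows [2->0,1=2] -> levels [6 7 6]
Step 7: flows [0=2,1->2] -> levels [6 6 7]
Step 8: flows [2->0,2->1] -> levels [7 7 5]
Step 9: flows [0->2,1->2] -> levels [6 6 7]
  -> period-2 cycle (repeats step 7); tank 2 never drops to <=3
Tank 2 never reaches <=3 within 15 steps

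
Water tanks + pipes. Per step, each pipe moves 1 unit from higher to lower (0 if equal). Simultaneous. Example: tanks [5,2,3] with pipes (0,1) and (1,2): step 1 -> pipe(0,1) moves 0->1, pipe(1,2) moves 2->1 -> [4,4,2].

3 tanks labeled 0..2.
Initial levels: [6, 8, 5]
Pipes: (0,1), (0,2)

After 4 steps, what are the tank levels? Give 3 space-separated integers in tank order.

Answer: 7 6 6

Derivation:
Step 1: flows [1->0,0->2] -> levels [6 7 6]
Step 2: flows [1->0,0=2] -> levels [7 6 6]
Step 3: flows [0->1,0->2] -> levels [5 7 7]
Step 4: flows [1->0,2->0] -> levels [7 6 6]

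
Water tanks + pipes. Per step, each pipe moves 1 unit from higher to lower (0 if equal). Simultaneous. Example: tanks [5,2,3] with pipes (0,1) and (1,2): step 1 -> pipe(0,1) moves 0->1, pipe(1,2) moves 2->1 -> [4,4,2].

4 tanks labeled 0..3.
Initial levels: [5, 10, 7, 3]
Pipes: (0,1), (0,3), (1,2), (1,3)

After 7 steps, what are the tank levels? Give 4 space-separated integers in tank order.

Answer: 6 7 6 6

Derivation:
Step 1: flows [1->0,0->3,1->2,1->3] -> levels [5 7 8 5]
Step 2: flows [1->0,0=3,2->1,1->3] -> levels [6 6 7 6]
Step 3: flows [0=1,0=3,2->1,1=3] -> levels [6 7 6 6]
Step 4: flows [1->0,0=3,1->2,1->3] -> levels [7 4 7 7]
Step 5: flows [0->1,0=3,2->1,3->1] -> levels [6 7 6 6]
  -> period-2 cycle: step 5 state = step 3 state
  -> state at step 7: (7-3) mod 2 = 0, same as step 3 -> [6 7 6 6]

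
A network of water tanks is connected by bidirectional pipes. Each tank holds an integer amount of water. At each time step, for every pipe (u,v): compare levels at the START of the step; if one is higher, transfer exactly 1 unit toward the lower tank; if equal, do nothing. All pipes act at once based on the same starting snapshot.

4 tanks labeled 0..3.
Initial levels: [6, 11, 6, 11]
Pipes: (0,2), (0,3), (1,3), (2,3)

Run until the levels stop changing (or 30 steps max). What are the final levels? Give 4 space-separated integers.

Answer: 9 9 9 7

Derivation:
Step 1: flows [0=2,3->0,1=3,3->2] -> levels [7 11 7 9]
Step 2: flows [0=2,3->0,1->3,3->2] -> levels [8 10 8 8]
Step 3: flows [0=2,0=3,1->3,2=3] -> levels [8 9 8 9]
Step 4: flows [0=2,3->0,1=3,3->2] -> levels [9 9 9 7]
Step 5: flows [0=2,0->3,1->3,2->3] -> levels [8 8 8 10]
Step 6: flows [0=2,3->0,3->1,3->2] -> levels [9 9 9 7]
  -> period-2 cycle: step 6 state = step 4 state; never stabilizes
  -> state at step 30: (30-4) mod 2 = 0, same as step 4 -> [9 9 9 7]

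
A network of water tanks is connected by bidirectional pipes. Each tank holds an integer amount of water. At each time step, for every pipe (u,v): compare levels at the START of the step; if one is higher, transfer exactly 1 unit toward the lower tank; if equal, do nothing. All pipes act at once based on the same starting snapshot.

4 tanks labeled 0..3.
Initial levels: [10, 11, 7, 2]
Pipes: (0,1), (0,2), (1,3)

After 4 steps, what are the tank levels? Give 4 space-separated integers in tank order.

Step 1: flows [1->0,0->2,1->3] -> levels [10 9 8 3]
Step 2: flows [0->1,0->2,1->3] -> levels [8 9 9 4]
Step 3: flows [1->0,2->0,1->3] -> levels [10 7 8 5]
Step 4: flows [0->1,0->2,1->3] -> levels [8 7 9 6]

Answer: 8 7 9 6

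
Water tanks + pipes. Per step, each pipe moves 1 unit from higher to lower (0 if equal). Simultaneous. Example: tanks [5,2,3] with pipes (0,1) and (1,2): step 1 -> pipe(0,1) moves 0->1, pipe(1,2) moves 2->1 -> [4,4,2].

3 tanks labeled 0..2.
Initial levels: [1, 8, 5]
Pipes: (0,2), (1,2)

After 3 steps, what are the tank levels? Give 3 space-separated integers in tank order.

Answer: 4 5 5

Derivation:
Step 1: flows [2->0,1->2] -> levels [2 7 5]
Step 2: flows [2->0,1->2] -> levels [3 6 5]
Step 3: flows [2->0,1->2] -> levels [4 5 5]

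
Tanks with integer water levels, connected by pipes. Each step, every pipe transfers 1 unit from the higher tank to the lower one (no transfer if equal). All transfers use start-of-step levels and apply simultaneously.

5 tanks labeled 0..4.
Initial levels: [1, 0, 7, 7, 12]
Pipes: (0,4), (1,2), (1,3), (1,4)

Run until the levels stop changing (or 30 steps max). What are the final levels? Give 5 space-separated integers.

Step 1: flows [4->0,2->1,3->1,4->1] -> levels [2 3 6 6 10]
Step 2: flows [4->0,2->1,3->1,4->1] -> levels [3 6 5 5 8]
Step 3: flows [4->0,1->2,1->3,4->1] -> levels [4 5 6 6 6]
Step 4: flows [4->0,2->1,3->1,4->1] -> levels [5 8 5 5 4]
Step 5: flows [0->4,1->2,1->3,1->4] -> levels [4 5 6 6 6]
  -> period-2 cycle: step 5 state = step 3 state; never stabilizes
  -> state at step 30: (30-3) mod 2 = 1, same as step 4 -> [5 8 5 5 4]

Answer: 5 8 5 5 4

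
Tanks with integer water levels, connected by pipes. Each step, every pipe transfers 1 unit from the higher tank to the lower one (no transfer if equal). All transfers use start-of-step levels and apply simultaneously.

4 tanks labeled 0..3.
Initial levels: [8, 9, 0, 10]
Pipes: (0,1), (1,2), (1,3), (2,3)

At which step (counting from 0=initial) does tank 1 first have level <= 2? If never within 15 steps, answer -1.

Step 1: flows [1->0,1->2,3->1,3->2] -> levels [9 8 2 8]
Step 2: flows [0->1,1->2,1=3,3->2] -> levels [8 8 4 7]
Step 3: flows [0=1,1->2,1->3,3->2] -> levels [8 6 6 7]
Step 4: flows [0->1,1=2,3->1,3->2] -> levels [7 8 7 5]
Step 5: flows [1->0,1->2,1->3,2->3] -> levels [8 5 7 7]
Step 6: flows [0->1,2->1,3->1,2=3] -> levels [7 8 6 6]
Step 7: flows [1->0,1->2,1->3,2=3] -> levels [8 5 7 7]
  -> period-2 cycle (repeats step 5); tank 1 never drops to <=2
Tank 1 never reaches <=2 within 15 steps

Answer: -1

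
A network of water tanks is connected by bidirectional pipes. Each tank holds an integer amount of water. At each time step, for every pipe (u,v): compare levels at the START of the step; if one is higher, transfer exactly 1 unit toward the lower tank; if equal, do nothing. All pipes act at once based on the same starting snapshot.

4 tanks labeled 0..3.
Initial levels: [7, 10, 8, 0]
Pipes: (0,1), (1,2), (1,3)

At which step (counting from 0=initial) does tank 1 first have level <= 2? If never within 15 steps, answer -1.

Answer: -1

Derivation:
Step 1: flows [1->0,1->2,1->3] -> levels [8 7 9 1]
Step 2: flows [0->1,2->1,1->3] -> levels [7 8 8 2]
Step 3: flows [1->0,1=2,1->3] -> levels [8 6 8 3]
Step 4: flows [0->1,2->1,1->3] -> levels [7 7 7 4]
Step 5: flows [0=1,1=2,1->3] -> levels [7 6 7 5]
Step 6: flows [0->1,2->1,1->3] -> levels [6 7 6 6]
Step 7: flows [1->0,1->2,1->3] -> levels [7 4 7 7]
Step 8: flows [0->1,2->1,3->1] -> levels [6 7 6 6]
  -> period-2 cycle (repeats step 6); tank 1 never drops to <=2
Tank 1 never reaches <=2 within 15 steps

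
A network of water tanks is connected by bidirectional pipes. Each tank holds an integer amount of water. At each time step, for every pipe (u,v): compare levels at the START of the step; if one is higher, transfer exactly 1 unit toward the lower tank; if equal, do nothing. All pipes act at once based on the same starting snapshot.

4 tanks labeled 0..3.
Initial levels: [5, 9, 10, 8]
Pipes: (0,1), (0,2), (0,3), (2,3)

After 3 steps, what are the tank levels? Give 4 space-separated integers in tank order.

Answer: 8 8 8 8

Derivation:
Step 1: flows [1->0,2->0,3->0,2->3] -> levels [8 8 8 8]
Step 2: flows [0=1,0=2,0=3,2=3] -> levels [8 8 8 8]
  -> stable; steps 3..3 unchanged -> [8 8 8 8]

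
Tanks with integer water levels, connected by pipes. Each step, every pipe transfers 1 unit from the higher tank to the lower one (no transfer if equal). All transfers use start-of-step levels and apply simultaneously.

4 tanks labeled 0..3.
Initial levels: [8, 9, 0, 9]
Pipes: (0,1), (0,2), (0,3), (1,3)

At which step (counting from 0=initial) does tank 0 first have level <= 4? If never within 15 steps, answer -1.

Step 1: flows [1->0,0->2,3->0,1=3] -> levels [9 8 1 8]
Step 2: flows [0->1,0->2,0->3,1=3] -> levels [6 9 2 9]
Step 3: flows [1->0,0->2,3->0,1=3] -> levels [7 8 3 8]
Step 4: flows [1->0,0->2,3->0,1=3] -> levels [8 7 4 7]
Step 5: flows [0->1,0->2,0->3,1=3] -> levels [5 8 5 8]
Step 6: flows [1->0,0=2,3->0,1=3] -> levels [7 7 5 7]
Step 7: flows [0=1,0->2,0=3,1=3] -> levels [6 7 6 7]
Step 8: flows [1->0,0=2,3->0,1=3] -> levels [8 6 6 6]
Step 9: flows [0->1,0->2,0->3,1=3] -> levels [5 7 7 7]
Step 10: flows [1->0,2->0,3->0,1=3] -> levels [8 6 6 6]
  -> period-2 cycle (repeats step 8); tank 0 never drops to <=4
Tank 0 never reaches <=4 within 15 steps

Answer: -1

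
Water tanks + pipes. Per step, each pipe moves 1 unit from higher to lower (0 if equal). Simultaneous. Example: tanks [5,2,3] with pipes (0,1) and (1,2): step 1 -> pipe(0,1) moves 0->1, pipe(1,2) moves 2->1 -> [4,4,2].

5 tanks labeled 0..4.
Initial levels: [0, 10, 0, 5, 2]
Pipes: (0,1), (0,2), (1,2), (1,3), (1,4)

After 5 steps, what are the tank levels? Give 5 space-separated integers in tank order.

Step 1: flows [1->0,0=2,1->2,1->3,1->4] -> levels [1 6 1 6 3]
Step 2: flows [1->0,0=2,1->2,1=3,1->4] -> levels [2 3 2 6 4]
Step 3: flows [1->0,0=2,1->2,3->1,4->1] -> levels [3 3 3 5 3]
Step 4: flows [0=1,0=2,1=2,3->1,1=4] -> levels [3 4 3 4 3]
Step 5: flows [1->0,0=2,1->2,1=3,1->4] -> levels [4 1 4 4 4]

Answer: 4 1 4 4 4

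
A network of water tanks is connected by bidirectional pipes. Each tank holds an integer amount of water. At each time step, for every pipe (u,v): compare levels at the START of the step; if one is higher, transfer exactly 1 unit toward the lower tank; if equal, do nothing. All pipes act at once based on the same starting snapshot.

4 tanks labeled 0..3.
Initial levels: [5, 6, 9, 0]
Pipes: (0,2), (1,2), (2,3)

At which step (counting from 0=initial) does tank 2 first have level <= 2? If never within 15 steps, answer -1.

Answer: -1

Derivation:
Step 1: flows [2->0,2->1,2->3] -> levels [6 7 6 1]
Step 2: flows [0=2,1->2,2->3] -> levels [6 6 6 2]
Step 3: flows [0=2,1=2,2->3] -> levels [6 6 5 3]
Step 4: flows [0->2,1->2,2->3] -> levels [5 5 6 4]
Step 5: flows [2->0,2->1,2->3] -> levels [6 6 3 5]
Step 6: flows [0->2,1->2,3->2] -> levels [5 5 6 4]
  -> period-2 cycle (repeats step 4); tank 2 never drops to <=2
Tank 2 never reaches <=2 within 15 steps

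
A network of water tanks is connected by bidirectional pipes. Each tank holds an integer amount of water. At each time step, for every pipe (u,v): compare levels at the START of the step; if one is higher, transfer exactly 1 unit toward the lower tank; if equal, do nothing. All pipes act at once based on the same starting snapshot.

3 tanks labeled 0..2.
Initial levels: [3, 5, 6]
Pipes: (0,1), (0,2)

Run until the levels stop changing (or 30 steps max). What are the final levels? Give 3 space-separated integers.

Step 1: flows [1->0,2->0] -> levels [5 4 5]
Step 2: flows [0->1,0=2] -> levels [4 5 5]
Step 3: flows [1->0,2->0] -> levels [6 4 4]
Step 4: flows [0->1,0->2] -> levels [4 5 5]
  -> period-2 cycle: step 4 state = step 2 state; never stabilizes
  -> state at step 30: (30-2) mod 2 = 0, same as step 2 -> [4 5 5]

Answer: 4 5 5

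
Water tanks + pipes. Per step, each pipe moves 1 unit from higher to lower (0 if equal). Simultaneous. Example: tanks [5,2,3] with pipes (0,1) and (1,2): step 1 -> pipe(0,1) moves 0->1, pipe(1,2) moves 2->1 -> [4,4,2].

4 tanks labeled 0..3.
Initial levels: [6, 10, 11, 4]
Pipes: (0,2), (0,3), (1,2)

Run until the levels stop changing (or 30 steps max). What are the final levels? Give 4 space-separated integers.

Answer: 7 7 9 8

Derivation:
Step 1: flows [2->0,0->3,2->1] -> levels [6 11 9 5]
Step 2: flows [2->0,0->3,1->2] -> levels [6 10 9 6]
Step 3: flows [2->0,0=3,1->2] -> levels [7 9 9 6]
Step 4: flows [2->0,0->3,1=2] -> levels [7 9 8 7]
Step 5: flows [2->0,0=3,1->2] -> levels [8 8 8 7]
Step 6: flows [0=2,0->3,1=2] -> levels [7 8 8 8]
Step 7: flows [2->0,3->0,1=2] -> levels [9 8 7 7]
Step 8: flows [0->2,0->3,1->2] -> levels [7 7 9 8]
Step 9: flows [2->0,3->0,2->1] -> levels [9 8 7 7]
  -> period-2 cycle: step 9 state = step 7 state; never stabilizes
  -> state at step 30: (30-7) mod 2 = 1, same as step 8 -> [7 7 9 8]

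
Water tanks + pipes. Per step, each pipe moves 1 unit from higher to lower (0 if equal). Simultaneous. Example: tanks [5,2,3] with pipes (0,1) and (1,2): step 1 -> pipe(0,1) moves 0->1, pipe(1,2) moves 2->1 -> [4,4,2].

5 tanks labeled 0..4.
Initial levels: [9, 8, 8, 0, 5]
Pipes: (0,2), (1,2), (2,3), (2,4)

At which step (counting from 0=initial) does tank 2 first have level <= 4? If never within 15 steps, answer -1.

Step 1: flows [0->2,1=2,2->3,2->4] -> levels [8 8 7 1 6]
Step 2: flows [0->2,1->2,2->3,2->4] -> levels [7 7 7 2 7]
Step 3: flows [0=2,1=2,2->3,2=4] -> levels [7 7 6 3 7]
Step 4: flows [0->2,1->2,2->3,4->2] -> levels [6 6 8 4 6]
Step 5: flows [2->0,2->1,2->3,2->4] -> levels [7 7 4 5 7]
Tank 2 first reaches <=4 at step 5

Answer: 5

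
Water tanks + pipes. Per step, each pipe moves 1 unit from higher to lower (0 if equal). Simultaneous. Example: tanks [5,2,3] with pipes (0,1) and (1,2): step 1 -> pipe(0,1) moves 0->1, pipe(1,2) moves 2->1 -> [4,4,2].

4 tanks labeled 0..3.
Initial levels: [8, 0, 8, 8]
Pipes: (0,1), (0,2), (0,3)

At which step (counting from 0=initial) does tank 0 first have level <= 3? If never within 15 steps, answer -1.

Step 1: flows [0->1,0=2,0=3] -> levels [7 1 8 8]
Step 2: flows [0->1,2->0,3->0] -> levels [8 2 7 7]
Step 3: flows [0->1,0->2,0->3] -> levels [5 3 8 8]
Step 4: flows [0->1,2->0,3->0] -> levels [6 4 7 7]
Step 5: flows [0->1,2->0,3->0] -> levels [7 5 6 6]
Step 6: flows [0->1,0->2,0->3] -> levels [4 6 7 7]
Step 7: flows [1->0,2->0,3->0] -> levels [7 5 6 6]
  -> period-2 cycle (repeats step 5); tank 0 never drops to <=3
Tank 0 never reaches <=3 within 15 steps

Answer: -1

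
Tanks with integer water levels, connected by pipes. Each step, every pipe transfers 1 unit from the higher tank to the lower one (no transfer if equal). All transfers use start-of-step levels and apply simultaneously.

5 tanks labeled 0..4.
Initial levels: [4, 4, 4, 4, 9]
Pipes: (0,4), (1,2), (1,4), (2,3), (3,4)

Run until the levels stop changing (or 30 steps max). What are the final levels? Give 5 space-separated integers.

Step 1: flows [4->0,1=2,4->1,2=3,4->3] -> levels [5 5 4 5 6]
Step 2: flows [4->0,1->2,4->1,3->2,4->3] -> levels [6 5 6 5 3]
Step 3: flows [0->4,2->1,1->4,2->3,3->4] -> levels [5 5 4 5 6]
  -> period-2 cycle: step 3 state = step 1 state; never stabilizes
  -> state at step 30: (30-1) mod 2 = 1, same as step 2 -> [6 5 6 5 3]

Answer: 6 5 6 5 3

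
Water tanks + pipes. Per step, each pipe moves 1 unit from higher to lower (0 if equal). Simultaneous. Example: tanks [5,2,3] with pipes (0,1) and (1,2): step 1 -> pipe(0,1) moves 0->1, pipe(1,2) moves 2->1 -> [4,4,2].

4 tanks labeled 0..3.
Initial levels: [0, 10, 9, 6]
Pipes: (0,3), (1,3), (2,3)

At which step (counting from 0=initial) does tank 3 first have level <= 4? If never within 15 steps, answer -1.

Step 1: flows [3->0,1->3,2->3] -> levels [1 9 8 7]
Step 2: flows [3->0,1->3,2->3] -> levels [2 8 7 8]
Step 3: flows [3->0,1=3,3->2] -> levels [3 8 8 6]
Step 4: flows [3->0,1->3,2->3] -> levels [4 7 7 7]
Step 5: flows [3->0,1=3,2=3] -> levels [5 7 7 6]
Step 6: flows [3->0,1->3,2->3] -> levels [6 6 6 7]
Step 7: flows [3->0,3->1,3->2] -> levels [7 7 7 4]
Tank 3 first reaches <=4 at step 7

Answer: 7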